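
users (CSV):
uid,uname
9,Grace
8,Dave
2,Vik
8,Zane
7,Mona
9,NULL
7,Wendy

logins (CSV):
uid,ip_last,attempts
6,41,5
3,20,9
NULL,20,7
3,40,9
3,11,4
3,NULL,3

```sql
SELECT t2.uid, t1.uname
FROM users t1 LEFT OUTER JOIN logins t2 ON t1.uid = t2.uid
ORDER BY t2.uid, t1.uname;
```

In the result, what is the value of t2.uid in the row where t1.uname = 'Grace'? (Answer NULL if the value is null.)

LEFT JOIN keeps every row from `users`; unmatched rows get NULL for `logins`'s columns.
Matching on t1.uid = t2.uid. A NULL in a compared column never satisfies the condition.
- uid=9: no t2 row matches, row kept with t2 columns NULL.
- uid=8: no t2 row matches, row kept with t2 columns NULL.
- uid=2: no t2 row matches, row kept with t2 columns NULL.
- uid=8: no t2 row matches, row kept with t2 columns NULL.
- uid=7: no t2 row matches, row kept with t2 columns NULL.
- uid=9: no t2 row matches, row kept with t2 columns NULL.
- uid=7: no t2 row matches, row kept with t2 columns NULL.

NULL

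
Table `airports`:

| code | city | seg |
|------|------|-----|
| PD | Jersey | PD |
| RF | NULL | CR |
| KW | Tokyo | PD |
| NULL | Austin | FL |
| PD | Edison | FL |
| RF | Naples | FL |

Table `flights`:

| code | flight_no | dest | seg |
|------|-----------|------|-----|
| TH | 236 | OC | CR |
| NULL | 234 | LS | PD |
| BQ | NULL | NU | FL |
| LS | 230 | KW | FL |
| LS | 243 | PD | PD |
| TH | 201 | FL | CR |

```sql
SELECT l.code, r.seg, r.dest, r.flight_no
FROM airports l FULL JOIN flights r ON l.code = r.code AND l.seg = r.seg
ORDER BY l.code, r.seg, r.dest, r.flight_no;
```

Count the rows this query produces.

FULL OUTER JOIN keeps every row from both sides; unmatched rows get NULL for the other side's columns.
Matching on l.code = r.code AND l.seg = r.seg. A NULL in a compared column never satisfies the condition.
- code=PD, seg=PD: no r row matches, row kept with r columns NULL.
- code=RF, seg=CR: no r row matches, row kept with r columns NULL.
- code=KW, seg=PD: no r row matches, row kept with r columns NULL.
- code=NULL, seg=FL: no r row matches, row kept with r columns NULL.
- code=PD, seg=FL: no r row matches, row kept with r columns NULL.
- code=RF, seg=FL: no r row matches, row kept with r columns NULL.
- plus 6 unmatched r row(s), each kept with NULL l columns.
Total: 0 matched + 12 padded = 12 rows.

12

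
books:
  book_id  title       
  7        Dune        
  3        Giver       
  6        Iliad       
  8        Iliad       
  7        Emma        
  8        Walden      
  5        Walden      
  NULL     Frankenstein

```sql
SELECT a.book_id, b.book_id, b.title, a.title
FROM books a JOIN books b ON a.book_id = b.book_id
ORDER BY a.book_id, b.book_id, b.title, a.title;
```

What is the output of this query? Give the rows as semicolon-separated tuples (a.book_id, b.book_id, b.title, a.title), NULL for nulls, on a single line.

(3, 3, Giver, Giver); (5, 5, Walden, Walden); (6, 6, Iliad, Iliad); (7, 7, Dune, Dune); (7, 7, Dune, Emma); (7, 7, Emma, Dune); (7, 7, Emma, Emma); (8, 8, Iliad, Iliad); (8, 8, Iliad, Walden); (8, 8, Walden, Iliad); (8, 8, Walden, Walden)

INNER JOIN keeps only pairs where the ON condition holds.
Matching on a.book_id = b.book_id. A NULL in a compared column never satisfies the condition.
Matched pairs: 11.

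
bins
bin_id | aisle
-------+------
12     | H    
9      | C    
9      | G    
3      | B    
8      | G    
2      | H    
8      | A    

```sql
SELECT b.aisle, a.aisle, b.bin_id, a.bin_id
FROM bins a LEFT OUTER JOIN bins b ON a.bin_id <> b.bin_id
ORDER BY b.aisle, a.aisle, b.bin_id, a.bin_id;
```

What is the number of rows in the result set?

LEFT JOIN keeps every row from `bins a`; unmatched rows get NULL for `bins b`'s columns.
Matching on a.bin_id <> b.bin_id.
Matched pairs: 38; unmatched a rows kept: 0.
Total: 38 rows.

38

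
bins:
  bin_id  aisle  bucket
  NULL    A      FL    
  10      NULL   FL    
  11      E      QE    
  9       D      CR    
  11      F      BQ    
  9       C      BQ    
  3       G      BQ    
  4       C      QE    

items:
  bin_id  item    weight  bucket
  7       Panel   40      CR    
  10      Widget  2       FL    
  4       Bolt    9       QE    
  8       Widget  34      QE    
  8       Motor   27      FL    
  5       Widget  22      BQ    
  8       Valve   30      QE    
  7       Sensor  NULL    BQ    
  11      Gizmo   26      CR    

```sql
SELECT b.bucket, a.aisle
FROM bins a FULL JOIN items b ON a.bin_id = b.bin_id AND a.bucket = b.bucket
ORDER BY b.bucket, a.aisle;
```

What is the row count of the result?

15

FULL OUTER JOIN keeps every row from both sides; unmatched rows get NULL for the other side's columns.
Matching on a.bin_id = b.bin_id AND a.bucket = b.bucket. A NULL in a compared column never satisfies the condition.
- a[0] bin_id=NULL, bucket=FL → no match; kept with NULLs on the b side.
- a[1] bin_id=10, bucket=FL → 1 match(es) in b → 1 row(s).
- a[2] bin_id=11, bucket=QE → no match; kept with NULLs on the b side.
- a[3] bin_id=9, bucket=CR → no match; kept with NULLs on the b side.
- a[4] bin_id=11, bucket=BQ → no match; kept with NULLs on the b side.
- a[5] bin_id=9, bucket=BQ → no match; kept with NULLs on the b side.
- a[6] bin_id=3, bucket=BQ → no match; kept with NULLs on the b side.
- a[7] bin_id=4, bucket=QE → 1 match(es) in b → 1 row(s).
- plus 7 unmatched b row(s), each kept with NULL a columns.
Total: 2 matched + 13 padded = 15 rows.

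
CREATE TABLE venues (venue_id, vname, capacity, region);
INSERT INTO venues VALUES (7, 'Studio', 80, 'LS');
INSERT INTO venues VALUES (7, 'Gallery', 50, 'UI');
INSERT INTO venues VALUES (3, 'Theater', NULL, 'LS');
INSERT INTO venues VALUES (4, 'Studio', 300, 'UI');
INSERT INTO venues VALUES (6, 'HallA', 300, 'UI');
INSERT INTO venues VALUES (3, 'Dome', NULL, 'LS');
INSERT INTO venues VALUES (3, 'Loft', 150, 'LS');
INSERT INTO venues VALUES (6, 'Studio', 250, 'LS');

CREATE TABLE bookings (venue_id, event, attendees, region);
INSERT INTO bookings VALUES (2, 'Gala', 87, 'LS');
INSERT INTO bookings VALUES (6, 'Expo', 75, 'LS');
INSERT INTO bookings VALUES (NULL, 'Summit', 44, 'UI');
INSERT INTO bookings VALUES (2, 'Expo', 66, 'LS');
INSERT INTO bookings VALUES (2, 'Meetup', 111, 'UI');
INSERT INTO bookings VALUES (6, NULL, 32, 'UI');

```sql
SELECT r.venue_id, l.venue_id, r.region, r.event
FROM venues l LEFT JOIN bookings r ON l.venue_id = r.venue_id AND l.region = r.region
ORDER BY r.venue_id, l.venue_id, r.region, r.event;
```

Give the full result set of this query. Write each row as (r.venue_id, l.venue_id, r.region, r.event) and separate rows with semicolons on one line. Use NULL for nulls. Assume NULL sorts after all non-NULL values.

(6, 6, LS, Expo); (6, 6, UI, NULL); (NULL, 3, NULL, NULL); (NULL, 3, NULL, NULL); (NULL, 3, NULL, NULL); (NULL, 4, NULL, NULL); (NULL, 7, NULL, NULL); (NULL, 7, NULL, NULL)

LEFT JOIN keeps every row from `venues`; unmatched rows get NULL for `bookings`'s columns.
Matching on l.venue_id = r.venue_id AND l.region = r.region. A NULL in a compared column never satisfies the condition.
Matched pairs: 2; unmatched l rows kept: 6.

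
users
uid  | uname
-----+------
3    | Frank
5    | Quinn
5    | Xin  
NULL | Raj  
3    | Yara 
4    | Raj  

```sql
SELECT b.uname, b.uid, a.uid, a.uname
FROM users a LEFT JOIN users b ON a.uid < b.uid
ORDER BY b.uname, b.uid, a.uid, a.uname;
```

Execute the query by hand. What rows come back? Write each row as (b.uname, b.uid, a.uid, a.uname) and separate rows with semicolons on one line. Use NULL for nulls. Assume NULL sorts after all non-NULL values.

(Quinn, 5, 3, Frank); (Quinn, 5, 3, Yara); (Quinn, 5, 4, Raj); (Raj, 4, 3, Frank); (Raj, 4, 3, Yara); (Xin, 5, 3, Frank); (Xin, 5, 3, Yara); (Xin, 5, 4, Raj); (NULL, NULL, 5, Quinn); (NULL, NULL, 5, Xin); (NULL, NULL, NULL, Raj)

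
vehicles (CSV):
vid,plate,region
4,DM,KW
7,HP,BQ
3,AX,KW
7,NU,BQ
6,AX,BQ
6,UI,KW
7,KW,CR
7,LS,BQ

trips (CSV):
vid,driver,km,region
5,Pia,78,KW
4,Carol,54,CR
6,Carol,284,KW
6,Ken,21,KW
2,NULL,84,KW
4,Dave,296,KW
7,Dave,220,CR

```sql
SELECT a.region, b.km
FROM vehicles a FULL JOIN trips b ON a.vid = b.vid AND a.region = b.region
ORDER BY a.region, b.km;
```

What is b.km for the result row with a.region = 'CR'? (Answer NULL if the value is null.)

220

FULL OUTER JOIN keeps every row from both sides; unmatched rows get NULL for the other side's columns.
Matching on a.vid = b.vid AND a.region = b.region.
- a row (vid=4, region=KW): matches 1 b row(s) → 1 output row(s).
- a row (vid=7, region=BQ): no match → kept, b columns NULL.
- a row (vid=3, region=KW): no match → kept, b columns NULL.
- a row (vid=7, region=BQ): no match → kept, b columns NULL.
- a row (vid=6, region=BQ): no match → kept, b columns NULL.
- a row (vid=6, region=KW): matches 2 b row(s) → 2 output row(s).
- a row (vid=7, region=CR): matches 1 b row(s) → 1 output row(s).
- a row (vid=7, region=BQ): no match → kept, b columns NULL.
- plus 3 unmatched b row(s), each kept with NULL a columns.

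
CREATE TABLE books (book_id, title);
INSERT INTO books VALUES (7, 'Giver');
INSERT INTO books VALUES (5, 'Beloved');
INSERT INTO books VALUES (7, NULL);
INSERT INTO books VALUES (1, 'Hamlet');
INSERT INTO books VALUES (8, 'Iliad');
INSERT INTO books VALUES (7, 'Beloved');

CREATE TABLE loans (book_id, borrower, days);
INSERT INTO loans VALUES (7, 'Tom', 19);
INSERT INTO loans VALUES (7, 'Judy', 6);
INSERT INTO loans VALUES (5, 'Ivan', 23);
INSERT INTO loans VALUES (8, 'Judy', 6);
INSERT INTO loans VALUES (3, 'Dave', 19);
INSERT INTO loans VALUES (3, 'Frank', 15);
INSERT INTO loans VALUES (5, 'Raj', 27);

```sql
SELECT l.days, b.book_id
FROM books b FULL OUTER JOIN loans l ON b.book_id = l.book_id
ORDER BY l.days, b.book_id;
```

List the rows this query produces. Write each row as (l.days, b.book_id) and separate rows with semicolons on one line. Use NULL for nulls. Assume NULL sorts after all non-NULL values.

FULL OUTER JOIN keeps every row from both sides; unmatched rows get NULL for the other side's columns.
Matching on b.book_id = l.book_id.
- b row (book_id=7): matches 2 l row(s) → 2 output row(s).
- b row (book_id=5): matches 2 l row(s) → 2 output row(s).
- b row (book_id=7): matches 2 l row(s) → 2 output row(s).
- b row (book_id=1): no match → kept, l columns NULL.
- b row (book_id=8): matches 1 l row(s) → 1 output row(s).
- b row (book_id=7): matches 2 l row(s) → 2 output row(s).
- 2 l row(s) had no b match → kept, b columns NULL.

(6, 7); (6, 7); (6, 7); (6, 8); (15, NULL); (19, 7); (19, 7); (19, 7); (19, NULL); (23, 5); (27, 5); (NULL, 1)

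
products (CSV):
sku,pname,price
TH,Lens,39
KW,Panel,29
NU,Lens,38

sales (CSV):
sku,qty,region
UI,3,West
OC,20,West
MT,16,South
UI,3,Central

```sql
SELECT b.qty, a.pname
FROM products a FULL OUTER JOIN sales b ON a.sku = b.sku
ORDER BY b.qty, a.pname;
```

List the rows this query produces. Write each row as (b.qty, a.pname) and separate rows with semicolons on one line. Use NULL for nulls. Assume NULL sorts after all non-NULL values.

(3, NULL); (3, NULL); (16, NULL); (20, NULL); (NULL, Lens); (NULL, Lens); (NULL, Panel)

FULL OUTER JOIN keeps every row from both sides; unmatched rows get NULL for the other side's columns.
Matching on a.sku = b.sku.
- a[0] sku=TH → no match; kept with NULLs on the b side.
- a[1] sku=KW → no match; kept with NULLs on the b side.
- a[2] sku=NU → no match; kept with NULLs on the b side.
- 4 b row(s) had no a match → kept, a columns NULL.
After projecting and ordering:
b.qty | a.pname
3 | NULL
3 | NULL
16 | NULL
20 | NULL
NULL | Lens
NULL | Lens
NULL | Panel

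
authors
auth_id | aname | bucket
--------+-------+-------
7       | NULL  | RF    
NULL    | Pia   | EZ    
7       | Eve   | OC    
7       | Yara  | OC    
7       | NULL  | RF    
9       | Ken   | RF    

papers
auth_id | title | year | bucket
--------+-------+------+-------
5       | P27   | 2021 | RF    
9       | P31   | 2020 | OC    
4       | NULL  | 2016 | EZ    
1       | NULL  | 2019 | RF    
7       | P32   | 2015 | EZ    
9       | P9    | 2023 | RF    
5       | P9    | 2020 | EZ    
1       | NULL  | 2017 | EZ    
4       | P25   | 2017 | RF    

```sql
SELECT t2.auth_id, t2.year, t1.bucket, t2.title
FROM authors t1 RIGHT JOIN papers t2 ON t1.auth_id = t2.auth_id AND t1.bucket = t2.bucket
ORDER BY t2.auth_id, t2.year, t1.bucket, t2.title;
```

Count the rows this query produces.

9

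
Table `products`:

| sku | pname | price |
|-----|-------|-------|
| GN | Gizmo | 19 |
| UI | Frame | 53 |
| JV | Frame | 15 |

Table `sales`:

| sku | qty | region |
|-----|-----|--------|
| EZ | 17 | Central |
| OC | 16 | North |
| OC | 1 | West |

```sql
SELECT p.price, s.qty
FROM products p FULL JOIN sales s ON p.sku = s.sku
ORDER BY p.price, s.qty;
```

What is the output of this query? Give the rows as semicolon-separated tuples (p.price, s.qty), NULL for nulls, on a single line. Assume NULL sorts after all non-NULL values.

FULL OUTER JOIN keeps every row from both sides; unmatched rows get NULL for the other side's columns.
Matching on p.sku = s.sku.
- sku=GN: no s row matches, row kept with s columns NULL.
- sku=UI: no s row matches, row kept with s columns NULL.
- sku=JV: no s row matches, row kept with s columns NULL.
- plus 3 unmatched s row(s), each kept with NULL p columns.
After projecting and ordering:
p.price | s.qty
15 | NULL
19 | NULL
53 | NULL
NULL | 1
NULL | 16
NULL | 17

(15, NULL); (19, NULL); (53, NULL); (NULL, 1); (NULL, 16); (NULL, 17)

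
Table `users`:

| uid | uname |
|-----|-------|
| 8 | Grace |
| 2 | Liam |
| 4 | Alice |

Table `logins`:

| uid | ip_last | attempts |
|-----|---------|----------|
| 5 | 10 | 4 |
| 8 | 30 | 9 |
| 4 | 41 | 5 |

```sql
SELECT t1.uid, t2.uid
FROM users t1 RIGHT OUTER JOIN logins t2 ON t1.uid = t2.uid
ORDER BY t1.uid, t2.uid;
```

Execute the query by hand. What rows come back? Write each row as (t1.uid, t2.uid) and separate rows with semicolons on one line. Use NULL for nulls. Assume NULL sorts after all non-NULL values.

(4, 4); (8, 8); (NULL, 5)

RIGHT JOIN keeps every row from `logins`; unmatched rows get NULL for `users`'s columns.
Matching on t1.uid = t2.uid.
- t1 row (uid=8): matches 1 t2 row(s) → 1 output row(s).
- t1 row (uid=2): no match.
- t1 row (uid=4): matches 1 t2 row(s) → 1 output row(s).
- plus 1 unmatched t2 row(s), each kept with NULL t1 columns.
After projecting and ordering:
t1.uid | t2.uid
4 | 4
8 | 8
NULL | 5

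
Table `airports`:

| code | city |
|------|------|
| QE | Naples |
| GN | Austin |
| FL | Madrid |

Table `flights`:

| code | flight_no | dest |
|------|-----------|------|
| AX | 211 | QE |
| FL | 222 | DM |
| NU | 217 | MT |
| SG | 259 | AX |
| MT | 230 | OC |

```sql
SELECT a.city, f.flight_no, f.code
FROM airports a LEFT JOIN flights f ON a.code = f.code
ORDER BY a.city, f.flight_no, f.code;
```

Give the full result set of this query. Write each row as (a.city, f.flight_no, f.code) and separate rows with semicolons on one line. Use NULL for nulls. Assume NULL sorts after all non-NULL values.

LEFT JOIN keeps every row from `airports`; unmatched rows get NULL for `flights`'s columns.
Matching on a.code = f.code.
Matched pairs: 1; unmatched a rows kept: 2.

(Austin, NULL, NULL); (Madrid, 222, FL); (Naples, NULL, NULL)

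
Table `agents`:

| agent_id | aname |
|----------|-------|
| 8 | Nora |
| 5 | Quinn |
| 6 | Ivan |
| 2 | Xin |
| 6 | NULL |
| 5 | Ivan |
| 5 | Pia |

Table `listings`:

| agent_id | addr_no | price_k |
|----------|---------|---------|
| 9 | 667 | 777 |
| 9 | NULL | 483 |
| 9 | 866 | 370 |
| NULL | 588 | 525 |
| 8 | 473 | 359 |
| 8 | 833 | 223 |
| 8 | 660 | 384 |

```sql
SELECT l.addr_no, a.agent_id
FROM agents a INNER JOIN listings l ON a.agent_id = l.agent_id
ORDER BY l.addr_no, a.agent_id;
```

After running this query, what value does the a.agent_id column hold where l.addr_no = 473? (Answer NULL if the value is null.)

INNER JOIN keeps only pairs where the ON condition holds.
Matching on a.agent_id = l.agent_id. A NULL in a compared column never satisfies the condition.
- a (agent_id=8) pairs with 3 row(s) of l.
- a (agent_id=5) has no partner → excluded.
- a (agent_id=6) has no partner → excluded.
- a (agent_id=2) has no partner → excluded.
- a (agent_id=6) has no partner → excluded.
- a (agent_id=5) has no partner → excluded.
- a (agent_id=5) has no partner → excluded.

8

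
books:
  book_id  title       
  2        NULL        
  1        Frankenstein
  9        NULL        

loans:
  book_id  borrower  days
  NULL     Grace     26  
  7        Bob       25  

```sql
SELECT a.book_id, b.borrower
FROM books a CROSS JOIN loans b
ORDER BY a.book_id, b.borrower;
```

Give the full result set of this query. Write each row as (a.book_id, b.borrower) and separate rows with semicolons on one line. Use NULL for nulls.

CROSS JOIN pairs every row of `books` with every row of `loans`: 3 × 2 = 6 rows.
After projecting and ordering:
a.book_id | b.borrower
1 | Bob
1 | Grace
2 | Bob
2 | Grace
9 | Bob
9 | Grace

(1, Bob); (1, Grace); (2, Bob); (2, Grace); (9, Bob); (9, Grace)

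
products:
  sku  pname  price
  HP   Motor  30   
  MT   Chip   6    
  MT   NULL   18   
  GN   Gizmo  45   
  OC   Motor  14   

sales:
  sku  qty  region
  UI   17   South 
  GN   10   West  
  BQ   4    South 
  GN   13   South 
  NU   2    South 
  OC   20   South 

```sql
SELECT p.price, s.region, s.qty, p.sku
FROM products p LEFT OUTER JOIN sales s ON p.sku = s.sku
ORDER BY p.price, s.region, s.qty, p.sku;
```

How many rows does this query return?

6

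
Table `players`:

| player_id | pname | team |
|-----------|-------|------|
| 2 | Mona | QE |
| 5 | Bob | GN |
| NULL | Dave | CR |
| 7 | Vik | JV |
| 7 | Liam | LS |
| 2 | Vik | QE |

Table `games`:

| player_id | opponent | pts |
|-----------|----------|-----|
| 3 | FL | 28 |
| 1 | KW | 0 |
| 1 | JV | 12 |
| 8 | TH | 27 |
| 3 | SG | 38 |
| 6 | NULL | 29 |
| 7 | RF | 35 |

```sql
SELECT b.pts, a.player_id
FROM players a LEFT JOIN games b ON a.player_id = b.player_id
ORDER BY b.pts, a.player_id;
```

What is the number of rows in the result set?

6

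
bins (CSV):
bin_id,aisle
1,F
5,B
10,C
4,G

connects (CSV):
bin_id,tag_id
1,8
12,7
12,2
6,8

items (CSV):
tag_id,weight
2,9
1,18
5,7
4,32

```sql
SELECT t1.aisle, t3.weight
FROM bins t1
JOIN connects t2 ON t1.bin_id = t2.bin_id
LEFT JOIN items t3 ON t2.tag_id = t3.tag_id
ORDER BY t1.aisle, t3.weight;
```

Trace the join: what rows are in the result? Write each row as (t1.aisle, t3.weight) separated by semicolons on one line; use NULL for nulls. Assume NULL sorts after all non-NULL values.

(F, NULL)

Joins associate left-to-right: bins INNER JOIN connects on bin_id gives 1 intermediate row(s).
Then LEFT JOIN `items t3` on tag_id: each of those 1 rows is kept; rows whose t2.tag_id has no match in t3 get NULL for t3's columns.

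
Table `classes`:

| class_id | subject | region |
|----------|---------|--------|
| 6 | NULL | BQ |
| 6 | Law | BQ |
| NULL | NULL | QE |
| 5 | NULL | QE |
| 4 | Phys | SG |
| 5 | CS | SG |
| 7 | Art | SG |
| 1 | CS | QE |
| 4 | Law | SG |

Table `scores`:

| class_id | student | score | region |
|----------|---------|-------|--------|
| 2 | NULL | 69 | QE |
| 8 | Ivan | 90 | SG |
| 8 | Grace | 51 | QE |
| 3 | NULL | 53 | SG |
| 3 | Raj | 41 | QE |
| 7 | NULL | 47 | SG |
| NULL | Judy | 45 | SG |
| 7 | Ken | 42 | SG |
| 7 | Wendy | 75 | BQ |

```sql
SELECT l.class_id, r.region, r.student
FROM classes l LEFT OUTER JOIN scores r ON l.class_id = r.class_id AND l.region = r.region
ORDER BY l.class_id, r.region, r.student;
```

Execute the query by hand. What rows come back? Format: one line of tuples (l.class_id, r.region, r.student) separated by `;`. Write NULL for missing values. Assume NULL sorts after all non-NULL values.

LEFT JOIN keeps every row from `classes`; unmatched rows get NULL for `scores`'s columns.
Matching on l.class_id = r.class_id AND l.region = r.region. A NULL in a compared column never satisfies the condition.
- class_id=6, region=BQ: no r row matches, row kept with r columns NULL.
- class_id=6, region=BQ: no r row matches, row kept with r columns NULL.
- class_id=NULL, region=QE: no r row matches, row kept with r columns NULL.
- class_id=5, region=QE: no r row matches, row kept with r columns NULL.
- class_id=4, region=SG: no r row matches, row kept with r columns NULL.
- class_id=5, region=SG: no r row matches, row kept with r columns NULL.
- class_id=7, region=SG: 2 matching r row(s), so 2 row(s) emitted.
- class_id=1, region=QE: no r row matches, row kept with r columns NULL.
- class_id=4, region=SG: no r row matches, row kept with r columns NULL.
After projecting and ordering:
l.class_id | r.region | r.student
1 | NULL | NULL
4 | NULL | NULL
4 | NULL | NULL
5 | NULL | NULL
5 | NULL | NULL
6 | NULL | NULL
6 | NULL | NULL
7 | SG | Ken
7 | SG | NULL
NULL | NULL | NULL

(1, NULL, NULL); (4, NULL, NULL); (4, NULL, NULL); (5, NULL, NULL); (5, NULL, NULL); (6, NULL, NULL); (6, NULL, NULL); (7, SG, Ken); (7, SG, NULL); (NULL, NULL, NULL)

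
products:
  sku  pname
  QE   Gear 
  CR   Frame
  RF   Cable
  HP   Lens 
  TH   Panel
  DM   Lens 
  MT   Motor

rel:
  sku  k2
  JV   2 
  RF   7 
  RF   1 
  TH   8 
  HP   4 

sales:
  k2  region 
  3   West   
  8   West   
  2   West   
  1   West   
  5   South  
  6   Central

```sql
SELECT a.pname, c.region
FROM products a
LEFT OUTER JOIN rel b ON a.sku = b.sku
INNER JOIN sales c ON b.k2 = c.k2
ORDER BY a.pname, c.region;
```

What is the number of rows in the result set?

Step 1 — a LEFT JOIN b on sku → 8 row(s).
Then INNER JOIN `sales c` on k2: keep only rows whose b.k2 appears in c.
Result: 2 row(s).

2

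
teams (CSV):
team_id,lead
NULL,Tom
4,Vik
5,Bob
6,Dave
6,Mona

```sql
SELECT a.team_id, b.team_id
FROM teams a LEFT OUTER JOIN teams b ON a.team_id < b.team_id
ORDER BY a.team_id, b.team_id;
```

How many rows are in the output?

8

LEFT JOIN keeps every row from `teams a`; unmatched rows get NULL for `teams b`'s columns.
Matching on a.team_id < b.team_id. A NULL in a compared column never satisfies the condition.
- a[0] team_id=NULL → no match; kept with NULLs on the b side.
- a[1] team_id=4 → 3 match(es) in b → 3 row(s).
- a[2] team_id=5 → 2 match(es) in b → 2 row(s).
- a[3] team_id=6 → no match; kept with NULLs on the b side.
- a[4] team_id=6 → no match; kept with NULLs on the b side.
Total: 5 matched + 3 padded = 8 rows.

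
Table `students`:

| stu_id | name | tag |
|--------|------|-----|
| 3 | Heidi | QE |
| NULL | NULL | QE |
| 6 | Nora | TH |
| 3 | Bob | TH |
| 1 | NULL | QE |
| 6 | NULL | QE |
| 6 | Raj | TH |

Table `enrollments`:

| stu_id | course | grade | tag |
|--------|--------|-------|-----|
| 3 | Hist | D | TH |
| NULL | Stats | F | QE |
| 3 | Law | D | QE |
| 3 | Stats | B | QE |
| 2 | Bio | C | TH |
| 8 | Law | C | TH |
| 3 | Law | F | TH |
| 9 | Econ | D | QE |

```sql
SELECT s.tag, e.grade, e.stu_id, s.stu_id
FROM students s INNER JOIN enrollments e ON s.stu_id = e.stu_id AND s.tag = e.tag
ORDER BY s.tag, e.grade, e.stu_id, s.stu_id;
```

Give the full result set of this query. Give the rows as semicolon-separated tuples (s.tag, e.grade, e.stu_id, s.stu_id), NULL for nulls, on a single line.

INNER JOIN keeps only pairs where the ON condition holds.
Matching on s.stu_id = e.stu_id AND s.tag = e.tag. A NULL in a compared column never satisfies the condition.
- stu_id=3, tag=QE: 2 matching e row(s), so 2 row(s) emitted.
- stu_id=NULL, tag=QE: no matching e row, dropped.
- stu_id=6, tag=TH: no matching e row, dropped.
- stu_id=3, tag=TH: 2 matching e row(s), so 2 row(s) emitted.
- stu_id=1, tag=QE: no matching e row, dropped.
- stu_id=6, tag=QE: no matching e row, dropped.
- stu_id=6, tag=TH: no matching e row, dropped.
After projecting and ordering:
s.tag | e.grade | e.stu_id | s.stu_id
QE | B | 3 | 3
QE | D | 3 | 3
TH | D | 3 | 3
TH | F | 3 | 3

(QE, B, 3, 3); (QE, D, 3, 3); (TH, D, 3, 3); (TH, F, 3, 3)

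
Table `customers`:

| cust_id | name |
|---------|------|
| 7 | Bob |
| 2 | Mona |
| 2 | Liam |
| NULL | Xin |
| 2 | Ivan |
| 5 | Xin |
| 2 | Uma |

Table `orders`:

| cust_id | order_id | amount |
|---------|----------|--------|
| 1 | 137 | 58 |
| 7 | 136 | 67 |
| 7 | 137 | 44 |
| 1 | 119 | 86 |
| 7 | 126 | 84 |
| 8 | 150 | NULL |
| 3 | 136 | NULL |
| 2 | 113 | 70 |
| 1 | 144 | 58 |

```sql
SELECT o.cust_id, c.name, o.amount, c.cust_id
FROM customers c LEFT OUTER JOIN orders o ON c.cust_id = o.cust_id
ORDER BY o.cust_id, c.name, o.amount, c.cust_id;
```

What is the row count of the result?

9

LEFT JOIN keeps every row from `customers`; unmatched rows get NULL for `orders`'s columns.
Matching on c.cust_id = o.cust_id. A NULL in a compared column never satisfies the condition.
- c row (cust_id=7): matches 3 o row(s) → 3 output row(s).
- c row (cust_id=2): matches 1 o row(s) → 1 output row(s).
- c row (cust_id=2): matches 1 o row(s) → 1 output row(s).
- c row (cust_id=NULL): no match → kept, o columns NULL.
- c row (cust_id=2): matches 1 o row(s) → 1 output row(s).
- c row (cust_id=5): no match → kept, o columns NULL.
- c row (cust_id=2): matches 1 o row(s) → 1 output row(s).
Total: 7 matched + 2 padded = 9 rows.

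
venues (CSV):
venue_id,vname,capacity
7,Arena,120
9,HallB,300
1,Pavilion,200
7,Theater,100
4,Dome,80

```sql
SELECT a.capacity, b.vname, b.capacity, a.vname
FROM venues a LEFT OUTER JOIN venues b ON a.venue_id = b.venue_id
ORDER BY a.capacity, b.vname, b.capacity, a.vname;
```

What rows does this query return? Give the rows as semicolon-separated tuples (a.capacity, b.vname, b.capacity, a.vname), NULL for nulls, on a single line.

(80, Dome, 80, Dome); (100, Arena, 120, Theater); (100, Theater, 100, Theater); (120, Arena, 120, Arena); (120, Theater, 100, Arena); (200, Pavilion, 200, Pavilion); (300, HallB, 300, HallB)

LEFT JOIN keeps every row from `venues a`; unmatched rows get NULL for `venues b`'s columns.
Matching on a.venue_id = b.venue_id.
- venue_id=7: 2 matching b row(s), so 2 row(s) emitted.
- venue_id=9: 1 matching b row(s), so 1 row(s) emitted.
- venue_id=1: 1 matching b row(s), so 1 row(s) emitted.
- venue_id=7: 2 matching b row(s), so 2 row(s) emitted.
- venue_id=4: 1 matching b row(s), so 1 row(s) emitted.
After projecting and ordering:
a.capacity | b.vname | b.capacity | a.vname
80 | Dome | 80 | Dome
100 | Arena | 120 | Theater
100 | Theater | 100 | Theater
120 | Arena | 120 | Arena
120 | Theater | 100 | Arena
200 | Pavilion | 200 | Pavilion
300 | HallB | 300 | HallB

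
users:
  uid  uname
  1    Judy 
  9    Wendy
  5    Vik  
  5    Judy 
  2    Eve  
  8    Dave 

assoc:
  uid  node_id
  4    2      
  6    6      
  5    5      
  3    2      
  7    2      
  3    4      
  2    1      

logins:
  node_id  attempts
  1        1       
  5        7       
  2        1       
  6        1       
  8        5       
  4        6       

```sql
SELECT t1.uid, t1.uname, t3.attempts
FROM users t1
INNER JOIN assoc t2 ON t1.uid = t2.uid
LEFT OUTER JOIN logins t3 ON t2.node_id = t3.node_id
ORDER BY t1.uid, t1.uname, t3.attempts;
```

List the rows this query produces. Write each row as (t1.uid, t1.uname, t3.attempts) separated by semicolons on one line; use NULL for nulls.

(2, Eve, 1); (5, Judy, 7); (5, Vik, 7)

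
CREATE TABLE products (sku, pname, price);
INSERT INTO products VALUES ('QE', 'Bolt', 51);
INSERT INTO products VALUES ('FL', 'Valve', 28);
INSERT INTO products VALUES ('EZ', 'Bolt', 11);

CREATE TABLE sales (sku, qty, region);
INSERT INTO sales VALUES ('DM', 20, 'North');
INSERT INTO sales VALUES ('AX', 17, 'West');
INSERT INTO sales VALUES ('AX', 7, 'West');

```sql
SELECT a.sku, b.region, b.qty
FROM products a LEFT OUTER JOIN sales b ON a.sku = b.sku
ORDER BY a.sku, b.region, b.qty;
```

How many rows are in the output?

LEFT JOIN keeps every row from `products`; unmatched rows get NULL for `sales`'s columns.
Matching on a.sku = b.sku.
- sku=QE: no b row matches, row kept with b columns NULL.
- sku=FL: no b row matches, row kept with b columns NULL.
- sku=EZ: no b row matches, row kept with b columns NULL.
Total: 0 matched + 3 padded = 3 rows.

3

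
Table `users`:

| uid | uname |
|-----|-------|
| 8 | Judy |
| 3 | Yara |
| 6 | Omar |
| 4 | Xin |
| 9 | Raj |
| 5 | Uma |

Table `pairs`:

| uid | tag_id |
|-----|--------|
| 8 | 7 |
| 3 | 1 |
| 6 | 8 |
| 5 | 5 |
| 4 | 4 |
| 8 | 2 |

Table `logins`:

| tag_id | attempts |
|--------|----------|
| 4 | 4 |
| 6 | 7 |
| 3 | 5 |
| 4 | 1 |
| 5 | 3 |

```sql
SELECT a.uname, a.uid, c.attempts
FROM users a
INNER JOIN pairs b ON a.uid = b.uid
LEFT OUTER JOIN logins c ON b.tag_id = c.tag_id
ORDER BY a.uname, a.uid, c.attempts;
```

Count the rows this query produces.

7

Evaluate left to right. First `users a INNER JOIN pairs b` on uid: 6 row(s).
Then LEFT JOIN `logins c` on tag_id: each of those 6 rows is kept; rows whose b.tag_id has no match in c get NULL for c's columns.
Result: 7 row(s).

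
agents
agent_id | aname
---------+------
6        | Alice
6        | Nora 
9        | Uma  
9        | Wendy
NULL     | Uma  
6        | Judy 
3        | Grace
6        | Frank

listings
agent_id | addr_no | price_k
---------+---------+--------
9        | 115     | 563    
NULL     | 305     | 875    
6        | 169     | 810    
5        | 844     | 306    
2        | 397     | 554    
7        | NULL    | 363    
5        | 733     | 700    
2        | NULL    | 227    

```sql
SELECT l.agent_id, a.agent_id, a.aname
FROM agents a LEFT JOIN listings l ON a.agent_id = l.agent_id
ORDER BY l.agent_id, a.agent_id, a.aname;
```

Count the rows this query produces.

8

LEFT JOIN keeps every row from `agents`; unmatched rows get NULL for `listings`'s columns.
Matching on a.agent_id = l.agent_id. A NULL in a compared column never satisfies the condition.
Matched pairs: 6; unmatched a rows kept: 2.
Total: 6 matched + 2 padded = 8 rows.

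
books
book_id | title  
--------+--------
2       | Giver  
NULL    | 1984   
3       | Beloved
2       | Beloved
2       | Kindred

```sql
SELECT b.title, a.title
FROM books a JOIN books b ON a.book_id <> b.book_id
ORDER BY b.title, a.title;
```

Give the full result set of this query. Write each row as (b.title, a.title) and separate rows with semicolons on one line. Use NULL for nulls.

INNER JOIN keeps only pairs where the ON condition holds.
Matching on a.book_id <> b.book_id. A NULL in a compared column never satisfies the condition.
- a[0] book_id=2 → 1 match(es) in b → 1 row(s).
- a[1] book_id=NULL → no match; dropped.
- a[2] book_id=3 → 3 match(es) in b → 3 row(s).
- a[3] book_id=2 → 1 match(es) in b → 1 row(s).
- a[4] book_id=2 → 1 match(es) in b → 1 row(s).
After projecting and ordering:
b.title | a.title
Beloved | Beloved
Beloved | Beloved
Beloved | Giver
Beloved | Kindred
Giver | Beloved
Kindred | Beloved

(Beloved, Beloved); (Beloved, Beloved); (Beloved, Giver); (Beloved, Kindred); (Giver, Beloved); (Kindred, Beloved)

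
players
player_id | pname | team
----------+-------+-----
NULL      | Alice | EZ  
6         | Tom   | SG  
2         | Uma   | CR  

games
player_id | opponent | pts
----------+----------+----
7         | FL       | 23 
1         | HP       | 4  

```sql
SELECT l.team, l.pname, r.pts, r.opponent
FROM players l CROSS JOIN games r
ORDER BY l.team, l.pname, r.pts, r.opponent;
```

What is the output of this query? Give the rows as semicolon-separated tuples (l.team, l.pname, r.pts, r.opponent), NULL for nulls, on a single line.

(CR, Uma, 4, HP); (CR, Uma, 23, FL); (EZ, Alice, 4, HP); (EZ, Alice, 23, FL); (SG, Tom, 4, HP); (SG, Tom, 23, FL)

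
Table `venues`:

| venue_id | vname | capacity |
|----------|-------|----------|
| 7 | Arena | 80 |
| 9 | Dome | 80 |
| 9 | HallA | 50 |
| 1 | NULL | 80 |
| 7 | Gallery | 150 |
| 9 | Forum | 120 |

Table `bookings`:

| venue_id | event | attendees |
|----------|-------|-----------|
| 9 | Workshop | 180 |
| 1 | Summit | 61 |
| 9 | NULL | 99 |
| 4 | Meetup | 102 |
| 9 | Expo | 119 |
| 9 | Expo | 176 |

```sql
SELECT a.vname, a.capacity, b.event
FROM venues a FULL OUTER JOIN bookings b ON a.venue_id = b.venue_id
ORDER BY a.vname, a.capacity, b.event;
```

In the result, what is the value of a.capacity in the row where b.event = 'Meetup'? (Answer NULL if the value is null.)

NULL

FULL OUTER JOIN keeps every row from both sides; unmatched rows get NULL for the other side's columns.
Matching on a.venue_id = b.venue_id.
- a row (venue_id=7): no match → kept, b columns NULL.
- a row (venue_id=9): matches 4 b row(s) → 4 output row(s).
- a row (venue_id=9): matches 4 b row(s) → 4 output row(s).
- a row (venue_id=1): matches 1 b row(s) → 1 output row(s).
- a row (venue_id=7): no match → kept, b columns NULL.
- a row (venue_id=9): matches 4 b row(s) → 4 output row(s).
- 1 b row(s) had no a match → kept, a columns NULL.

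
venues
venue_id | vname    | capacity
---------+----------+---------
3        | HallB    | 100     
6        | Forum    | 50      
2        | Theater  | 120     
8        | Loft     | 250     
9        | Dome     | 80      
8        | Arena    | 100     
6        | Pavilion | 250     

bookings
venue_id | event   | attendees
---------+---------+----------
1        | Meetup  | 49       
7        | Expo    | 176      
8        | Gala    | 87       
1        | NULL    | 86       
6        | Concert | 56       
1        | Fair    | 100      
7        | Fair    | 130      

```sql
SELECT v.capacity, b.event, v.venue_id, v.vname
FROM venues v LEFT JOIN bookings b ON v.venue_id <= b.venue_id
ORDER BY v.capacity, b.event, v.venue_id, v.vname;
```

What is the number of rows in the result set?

LEFT JOIN keeps every row from `venues`; unmatched rows get NULL for `bookings`'s columns.
Matching on v.venue_id <= b.venue_id.
- v[0] venue_id=3 → 4 match(es) in b → 4 row(s).
- v[1] venue_id=6 → 4 match(es) in b → 4 row(s).
- v[2] venue_id=2 → 4 match(es) in b → 4 row(s).
- v[3] venue_id=8 → 1 match(es) in b → 1 row(s).
- v[4] venue_id=9 → no match; kept with NULLs on the b side.
- v[5] venue_id=8 → 1 match(es) in b → 1 row(s).
- v[6] venue_id=6 → 4 match(es) in b → 4 row(s).
Total: 18 matched + 1 padded = 19 rows.

19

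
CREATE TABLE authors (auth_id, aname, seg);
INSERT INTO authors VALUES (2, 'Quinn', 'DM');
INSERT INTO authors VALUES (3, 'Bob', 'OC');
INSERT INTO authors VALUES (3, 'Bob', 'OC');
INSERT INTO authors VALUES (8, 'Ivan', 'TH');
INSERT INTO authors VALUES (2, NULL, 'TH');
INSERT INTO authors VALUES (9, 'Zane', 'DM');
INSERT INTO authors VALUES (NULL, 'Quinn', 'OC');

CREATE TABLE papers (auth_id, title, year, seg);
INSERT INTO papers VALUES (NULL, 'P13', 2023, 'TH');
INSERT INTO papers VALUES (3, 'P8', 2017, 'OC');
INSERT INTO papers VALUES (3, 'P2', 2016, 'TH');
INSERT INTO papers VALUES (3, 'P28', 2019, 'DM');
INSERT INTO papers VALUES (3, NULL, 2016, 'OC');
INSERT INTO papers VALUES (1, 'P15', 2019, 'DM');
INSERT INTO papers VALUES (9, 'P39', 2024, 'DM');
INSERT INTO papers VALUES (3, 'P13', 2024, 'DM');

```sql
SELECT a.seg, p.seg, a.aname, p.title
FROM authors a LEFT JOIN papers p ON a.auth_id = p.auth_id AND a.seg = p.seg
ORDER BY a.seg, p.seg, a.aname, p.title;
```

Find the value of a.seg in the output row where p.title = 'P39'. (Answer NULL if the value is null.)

DM

LEFT JOIN keeps every row from `authors`; unmatched rows get NULL for `papers`'s columns.
Matching on a.auth_id = p.auth_id AND a.seg = p.seg. A NULL in a compared column never satisfies the condition.
- a (auth_id=2, seg=DM) has no partner → padded with NULL.
- a (auth_id=3, seg=OC) pairs with 2 row(s) of p.
- a (auth_id=3, seg=OC) pairs with 2 row(s) of p.
- a (auth_id=8, seg=TH) has no partner → padded with NULL.
- a (auth_id=2, seg=TH) has no partner → padded with NULL.
- a (auth_id=9, seg=DM) pairs with 1 row(s) of p.
- a (auth_id=NULL, seg=OC) has no partner → padded with NULL.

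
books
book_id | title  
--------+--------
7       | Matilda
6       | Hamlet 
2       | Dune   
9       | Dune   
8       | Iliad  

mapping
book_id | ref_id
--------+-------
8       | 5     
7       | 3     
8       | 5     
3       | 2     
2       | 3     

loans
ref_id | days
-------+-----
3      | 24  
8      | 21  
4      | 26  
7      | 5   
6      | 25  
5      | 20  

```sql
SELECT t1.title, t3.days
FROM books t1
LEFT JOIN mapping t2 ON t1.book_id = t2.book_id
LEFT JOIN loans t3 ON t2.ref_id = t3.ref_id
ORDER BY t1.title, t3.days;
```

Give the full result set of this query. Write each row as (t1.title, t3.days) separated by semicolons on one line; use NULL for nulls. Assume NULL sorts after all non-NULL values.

(Dune, 24); (Dune, NULL); (Hamlet, NULL); (Iliad, 20); (Iliad, 20); (Matilda, 24)

Step 1 — t1 LEFT JOIN t2 on book_id → 6 row(s).
Then LEFT JOIN `loans t3` on ref_id: each of those 6 rows is kept; rows whose t2.ref_id has no match in t3 get NULL for t3's columns.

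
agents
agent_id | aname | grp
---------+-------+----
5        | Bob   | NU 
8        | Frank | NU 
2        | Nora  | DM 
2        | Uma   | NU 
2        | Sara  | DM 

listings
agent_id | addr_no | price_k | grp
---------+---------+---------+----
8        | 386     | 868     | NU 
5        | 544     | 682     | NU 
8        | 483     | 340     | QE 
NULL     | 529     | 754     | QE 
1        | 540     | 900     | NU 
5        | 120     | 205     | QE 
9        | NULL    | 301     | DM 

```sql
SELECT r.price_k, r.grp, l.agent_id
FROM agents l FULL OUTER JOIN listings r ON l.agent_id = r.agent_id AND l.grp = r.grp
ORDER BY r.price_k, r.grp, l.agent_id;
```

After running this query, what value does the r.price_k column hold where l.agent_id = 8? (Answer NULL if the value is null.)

FULL OUTER JOIN keeps every row from both sides; unmatched rows get NULL for the other side's columns.
Matching on l.agent_id = r.agent_id AND l.grp = r.grp. A NULL in a compared column never satisfies the condition.
- agent_id=5, grp=NU: 1 matching r row(s), so 1 row(s) emitted.
- agent_id=8, grp=NU: 1 matching r row(s), so 1 row(s) emitted.
- agent_id=2, grp=DM: no r row matches, row kept with r columns NULL.
- agent_id=2, grp=NU: no r row matches, row kept with r columns NULL.
- agent_id=2, grp=DM: no r row matches, row kept with r columns NULL.
- 5 row(s) from r found no l partner → padded with NULL.

868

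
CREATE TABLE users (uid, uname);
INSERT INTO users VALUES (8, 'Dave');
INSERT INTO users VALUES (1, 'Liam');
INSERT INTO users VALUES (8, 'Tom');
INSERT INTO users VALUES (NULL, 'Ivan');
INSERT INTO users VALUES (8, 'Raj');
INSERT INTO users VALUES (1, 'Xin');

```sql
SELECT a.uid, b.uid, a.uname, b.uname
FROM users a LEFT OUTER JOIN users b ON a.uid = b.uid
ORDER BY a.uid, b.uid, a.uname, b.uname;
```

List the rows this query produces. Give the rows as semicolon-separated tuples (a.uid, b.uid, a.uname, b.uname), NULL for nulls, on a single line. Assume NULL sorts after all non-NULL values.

LEFT JOIN keeps every row from `users a`; unmatched rows get NULL for `users b`'s columns.
Matching on a.uid = b.uid. A NULL in a compared column never satisfies the condition.
- a row (uid=8): matches 3 b row(s) → 3 output row(s).
- a row (uid=1): matches 2 b row(s) → 2 output row(s).
- a row (uid=8): matches 3 b row(s) → 3 output row(s).
- a row (uid=NULL): no match → kept, b columns NULL.
- a row (uid=8): matches 3 b row(s) → 3 output row(s).
- a row (uid=1): matches 2 b row(s) → 2 output row(s).

(1, 1, Liam, Liam); (1, 1, Liam, Xin); (1, 1, Xin, Liam); (1, 1, Xin, Xin); (8, 8, Dave, Dave); (8, 8, Dave, Raj); (8, 8, Dave, Tom); (8, 8, Raj, Dave); (8, 8, Raj, Raj); (8, 8, Raj, Tom); (8, 8, Tom, Dave); (8, 8, Tom, Raj); (8, 8, Tom, Tom); (NULL, NULL, Ivan, NULL)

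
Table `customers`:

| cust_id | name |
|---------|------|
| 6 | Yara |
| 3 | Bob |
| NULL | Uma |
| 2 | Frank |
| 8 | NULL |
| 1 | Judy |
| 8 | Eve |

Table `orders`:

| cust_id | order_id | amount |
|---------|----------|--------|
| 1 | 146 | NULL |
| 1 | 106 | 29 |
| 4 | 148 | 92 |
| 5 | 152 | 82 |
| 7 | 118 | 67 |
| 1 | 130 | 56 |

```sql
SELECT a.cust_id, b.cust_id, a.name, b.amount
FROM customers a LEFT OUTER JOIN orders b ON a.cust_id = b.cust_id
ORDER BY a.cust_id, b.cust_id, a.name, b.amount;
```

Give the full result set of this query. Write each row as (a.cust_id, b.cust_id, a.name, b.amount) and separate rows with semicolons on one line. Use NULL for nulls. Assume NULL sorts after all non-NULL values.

(1, 1, Judy, 29); (1, 1, Judy, 56); (1, 1, Judy, NULL); (2, NULL, Frank, NULL); (3, NULL, Bob, NULL); (6, NULL, Yara, NULL); (8, NULL, Eve, NULL); (8, NULL, NULL, NULL); (NULL, NULL, Uma, NULL)

LEFT JOIN keeps every row from `customers`; unmatched rows get NULL for `orders`'s columns.
Matching on a.cust_id = b.cust_id. A NULL in a compared column never satisfies the condition.
- a (cust_id=6) has no partner → padded with NULL.
- a (cust_id=3) has no partner → padded with NULL.
- a (cust_id=NULL) has no partner → padded with NULL.
- a (cust_id=2) has no partner → padded with NULL.
- a (cust_id=8) has no partner → padded with NULL.
- a (cust_id=1) pairs with 3 row(s) of b.
- a (cust_id=8) has no partner → padded with NULL.
After projecting and ordering:
a.cust_id | b.cust_id | a.name | b.amount
1 | 1 | Judy | 29
1 | 1 | Judy | 56
1 | 1 | Judy | NULL
2 | NULL | Frank | NULL
3 | NULL | Bob | NULL
6 | NULL | Yara | NULL
8 | NULL | Eve | NULL
8 | NULL | NULL | NULL
NULL | NULL | Uma | NULL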